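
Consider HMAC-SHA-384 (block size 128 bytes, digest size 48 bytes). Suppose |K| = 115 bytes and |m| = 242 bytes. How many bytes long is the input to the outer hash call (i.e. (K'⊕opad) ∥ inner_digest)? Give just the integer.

Key is 115 ≤ 128 bytes, zero-padded: |K'| = 128.
Outer input = (K'⊕opad) ∥ H(inner) → 128 + 48 = 176 bytes.

176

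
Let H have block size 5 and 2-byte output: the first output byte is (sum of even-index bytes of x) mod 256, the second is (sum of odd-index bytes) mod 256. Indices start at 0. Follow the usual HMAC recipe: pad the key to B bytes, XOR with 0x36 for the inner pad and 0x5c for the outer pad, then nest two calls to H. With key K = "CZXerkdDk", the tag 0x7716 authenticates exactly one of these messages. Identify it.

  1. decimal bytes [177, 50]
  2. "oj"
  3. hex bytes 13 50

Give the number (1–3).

1

Key "CZXerkdDk" = 43 5a 58 65 72 6b 64 44 6b is 9 bytes > B = 5, so hash it first: H(key) = dc 6e, then zero-pad to 5 bytes: K' = dc 6e 00 00 00.
K' ⊕ ipad = ea 58 36 36 36; K' ⊕ opad = 80 32 5c 5c 5c.
m1: inner = H(ea 58 36 36 36 b1 32) = 88 3f; tag = H(80 32 5c 5c 5c 88 3f) = 7716 ← matches
m2: inner = H(ea 58 36 36 36 6f 6a) = c0 fd; tag = H(80 32 5c 5c 5c c0 fd) = 354e
m3: inner = H(ea 58 36 36 36 13 50) = a6 a1; tag = H(80 32 5c 5c 5c a6 a1) = d934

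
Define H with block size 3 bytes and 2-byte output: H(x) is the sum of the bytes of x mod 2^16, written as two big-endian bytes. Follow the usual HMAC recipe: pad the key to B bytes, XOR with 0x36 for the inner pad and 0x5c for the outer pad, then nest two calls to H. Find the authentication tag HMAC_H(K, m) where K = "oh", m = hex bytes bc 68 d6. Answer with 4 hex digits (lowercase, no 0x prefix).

01ac

Key "oh" = 6f 68 is 2 bytes ≤ B = 3; zero-pad to 3 bytes: K' = 6f 68 00.
K' ⊕ ipad = 59 5e 36.  K' ⊕ opad = 33 34 5c.
Inner input = (K'⊕ipad) ∥ m = 59 5e 36 ∥ bc 68 d6.
Inner hash: sum = 89+94+54+188+104+214 = 743 → 02 e7.
Outer input = (K'⊕opad) ∥ inner = 33 34 5c ∥ 02 e7.
Outer hash (tag): sum = 51+52+92+2+231 = 428 → 01 ac.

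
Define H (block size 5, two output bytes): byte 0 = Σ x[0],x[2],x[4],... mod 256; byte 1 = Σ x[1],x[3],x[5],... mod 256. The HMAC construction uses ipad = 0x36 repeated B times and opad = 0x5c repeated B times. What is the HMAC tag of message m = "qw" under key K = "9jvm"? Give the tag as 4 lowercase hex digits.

1363

Key "9jvm" = 39 6a 76 6d is 4 bytes ≤ B = 5; zero-pad to 5 bytes: K' = 39 6a 76 6d 00.
K' ⊕ ipad = 0f 5c 40 5b 36.  K' ⊕ opad = 65 36 2a 31 5c.
Inner input = (K'⊕ipad) ∥ m = 0f 5c 40 5b 36 ∥ 71 77.
Inner hash: even-index sum = 252 mod 256 = 252; odd-index sum = 296 mod 256 = 40 → fc 28.
Outer input = (K'⊕opad) ∥ inner = 65 36 2a 31 5c ∥ fc 28.
Outer hash (tag): even-index sum = 275 mod 256 = 19; odd-index sum = 355 mod 256 = 99 → 13 63.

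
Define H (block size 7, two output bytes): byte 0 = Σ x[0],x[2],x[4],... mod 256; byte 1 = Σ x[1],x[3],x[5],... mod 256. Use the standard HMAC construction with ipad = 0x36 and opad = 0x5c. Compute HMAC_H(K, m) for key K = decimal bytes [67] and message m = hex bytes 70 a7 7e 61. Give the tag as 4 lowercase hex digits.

c333

Key decimal bytes [67] = 43 is 1 byte ≤ B = 7; zero-pad to 7 bytes: K' = 43 00 00 00 00 00 00.
K' ⊕ ipad = 75 36 36 36 36 36 36.  K' ⊕ opad = 1f 5c 5c 5c 5c 5c 5c.
Inner input = (K'⊕ipad) ∥ m = 75 36 36 36 36 36 36 ∥ 70 a7 7e 61.
Inner hash: even-index sum = 543 mod 256 = 31; odd-index sum = 400 mod 256 = 144 → 1f 90.
Outer input = (K'⊕opad) ∥ inner = 1f 5c 5c 5c 5c 5c 5c ∥ 1f 90.
Outer hash (tag): even-index sum = 451 mod 256 = 195; odd-index sum = 307 mod 256 = 51 → c3 33.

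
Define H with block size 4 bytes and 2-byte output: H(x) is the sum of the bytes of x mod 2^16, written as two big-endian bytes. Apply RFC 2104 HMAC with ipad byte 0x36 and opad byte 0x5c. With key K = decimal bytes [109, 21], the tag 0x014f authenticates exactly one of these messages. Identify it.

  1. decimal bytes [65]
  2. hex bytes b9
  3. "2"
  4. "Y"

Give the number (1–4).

3

Key decimal bytes [109, 21] = 6d 15 is 2 bytes ≤ B = 4; zero-pad to 4 bytes: K' = 6d 15 00 00.
K' ⊕ ipad = 5b 23 36 36; K' ⊕ opad = 31 49 5c 5c.
m1: inner = H(5b 23 36 36 41) = 01 2b; tag = H(31 49 5c 5c 01 2b) = 015e
m2: inner = H(5b 23 36 36 b9) = 01 a3; tag = H(31 49 5c 5c 01 a3) = 01d6
m3: inner = H(5b 23 36 36 32) = 01 1c; tag = H(31 49 5c 5c 01 1c) = 014f ← matches
m4: inner = H(5b 23 36 36 59) = 01 43; tag = H(31 49 5c 5c 01 43) = 0176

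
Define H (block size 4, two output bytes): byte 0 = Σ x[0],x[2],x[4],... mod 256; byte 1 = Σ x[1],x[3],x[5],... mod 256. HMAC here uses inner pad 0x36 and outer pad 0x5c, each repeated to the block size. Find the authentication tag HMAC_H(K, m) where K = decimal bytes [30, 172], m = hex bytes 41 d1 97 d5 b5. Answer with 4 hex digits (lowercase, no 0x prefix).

Key decimal bytes [30, 172] = 1e ac is 2 bytes ≤ B = 4; zero-pad to 4 bytes: K' = 1e ac 00 00.
K' ⊕ ipad = 28 9a 36 36.  K' ⊕ opad = 42 f0 5c 5c.
Inner input = (K'⊕ipad) ∥ m = 28 9a 36 36 ∥ 41 d1 97 d5 b5.
Inner hash: even-index sum = 491 mod 256 = 235; odd-index sum = 630 mod 256 = 118 → eb 76.
Outer input = (K'⊕opad) ∥ inner = 42 f0 5c 5c ∥ eb 76.
Outer hash (tag): even-index sum = 393 mod 256 = 137; odd-index sum = 450 mod 256 = 194 → 89 c2.

89c2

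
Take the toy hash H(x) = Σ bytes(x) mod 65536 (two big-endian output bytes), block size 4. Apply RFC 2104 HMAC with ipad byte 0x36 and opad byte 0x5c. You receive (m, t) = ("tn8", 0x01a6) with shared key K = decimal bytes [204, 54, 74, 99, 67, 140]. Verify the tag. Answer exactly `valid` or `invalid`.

invalid

Key decimal bytes [204, 54, 74, 99, 67, 140] = cc 36 4a 63 43 8c is 6 bytes > B = 4, so hash it first: H(key) = 02 7e, then zero-pad to 4 bytes: K' = 02 7e 00 00.
K' ⊕ ipad = 34 48 36 36; K' ⊕ opad = 5e 22 5c 5c.
Inner hash: sum = 52+72+54+54+116+110+56 = 514 → 02 02.
Outer hash (recomputed tag): sum = 94+34+92+92+2+2 = 316 → 01 3c.
Recomputed tag = 013c; claimed = 01a6 → mismatch.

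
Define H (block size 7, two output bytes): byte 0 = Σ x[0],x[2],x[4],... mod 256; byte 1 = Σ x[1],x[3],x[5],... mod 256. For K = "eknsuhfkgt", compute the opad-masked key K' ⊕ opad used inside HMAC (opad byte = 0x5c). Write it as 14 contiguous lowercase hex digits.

49795c5c5c5c5c

Key "eknsuhfkgt" = 65 6b 6e 73 75 68 66 6b 67 74 is 10 bytes > B = 7, so hash it first: H(key) = 15 25, then zero-pad to 7 bytes: K' = 15 25 00 00 00 00 00.
XOR each byte with 0x5c: 15⊕5c=49, 25⊕5c=79, 00⊕5c=5c, 00⊕5c=5c, 00⊕5c=5c, 00⊕5c=5c, 00⊕5c=5c.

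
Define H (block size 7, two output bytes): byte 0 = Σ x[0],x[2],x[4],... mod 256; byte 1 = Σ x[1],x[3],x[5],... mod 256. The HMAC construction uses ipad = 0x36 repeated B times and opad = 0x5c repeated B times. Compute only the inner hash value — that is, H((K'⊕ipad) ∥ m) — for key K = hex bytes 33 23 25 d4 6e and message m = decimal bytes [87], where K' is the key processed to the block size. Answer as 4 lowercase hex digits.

a684

Key hex bytes 33 23 25 d4 6e is 5 bytes ≤ B = 7; zero-pad to 7 bytes: K' = 33 23 25 d4 6e 00 00.
K' ⊕ ipad = 05 15 13 e2 58 36 36.
Inner input = 05 15 13 e2 58 36 36 ∥ 57.
Inner hash: even-index sum = 166 mod 256 = 166; odd-index sum = 388 mod 256 = 132 → a6 84.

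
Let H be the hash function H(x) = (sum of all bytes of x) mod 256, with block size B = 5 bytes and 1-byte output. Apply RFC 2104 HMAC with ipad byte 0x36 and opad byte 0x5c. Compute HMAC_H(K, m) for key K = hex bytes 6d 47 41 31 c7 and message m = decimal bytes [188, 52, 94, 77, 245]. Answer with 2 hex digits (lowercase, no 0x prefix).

Key hex bytes 6d 47 41 31 c7 is exactly B = 5 bytes: K' = 6d 47 41 31 c7.
K' ⊕ ipad = 5b 71 77 07 f1.  K' ⊕ opad = 31 1b 1d 6d 9b.
Inner input = (K'⊕ipad) ∥ m = 5b 71 77 07 f1 ∥ bc 34 5e 4d f5.
Inner hash: sum = 91+113+119+7+241+188+52+94+77+245 = 1227; mod 256 = 203 → cb.
Outer input = (K'⊕opad) ∥ inner = 31 1b 1d 6d 9b ∥ cb.
Outer hash (tag): sum = 49+27+29+109+155+203 = 572; mod 256 = 60 → 3c.

3c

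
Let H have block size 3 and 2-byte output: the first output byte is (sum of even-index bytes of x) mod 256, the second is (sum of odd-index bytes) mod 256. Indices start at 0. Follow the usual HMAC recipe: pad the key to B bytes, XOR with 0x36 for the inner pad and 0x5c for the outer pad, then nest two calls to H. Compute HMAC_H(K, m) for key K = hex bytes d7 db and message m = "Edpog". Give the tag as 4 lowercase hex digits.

f071

Key hex bytes d7 db is 2 bytes ≤ B = 3; zero-pad to 3 bytes: K' = d7 db 00.
K' ⊕ ipad = e1 ed 36.  K' ⊕ opad = 8b 87 5c.
Inner input = (K'⊕ipad) ∥ m = e1 ed 36 ∥ 45 64 70 6f 67.
Inner hash: even-index sum = 490 mod 256 = 234; odd-index sum = 521 mod 256 = 9 → ea 09.
Outer input = (K'⊕opad) ∥ inner = 8b 87 5c ∥ ea 09.
Outer hash (tag): even-index sum = 240 mod 256 = 240; odd-index sum = 369 mod 256 = 113 → f0 71.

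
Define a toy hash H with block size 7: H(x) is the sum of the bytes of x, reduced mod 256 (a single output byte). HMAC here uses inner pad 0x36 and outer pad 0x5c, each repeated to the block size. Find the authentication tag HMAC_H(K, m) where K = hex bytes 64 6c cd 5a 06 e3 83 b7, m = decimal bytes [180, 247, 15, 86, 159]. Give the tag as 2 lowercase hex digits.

Key hex bytes 64 6c cd 5a 06 e3 83 b7 is 8 bytes > B = 7, so hash it first: H(key) = 1a, then zero-pad to 7 bytes: K' = 1a 00 00 00 00 00 00.
K' ⊕ ipad = 2c 36 36 36 36 36 36.  K' ⊕ opad = 46 5c 5c 5c 5c 5c 5c.
Inner input = (K'⊕ipad) ∥ m = 2c 36 36 36 36 36 36 ∥ b4 f7 0f 56 9f.
Inner hash: sum = 44+54+54+54+54+54+54+180+247+15+86+159 = 1055; mod 256 = 31 → 1f.
Outer input = (K'⊕opad) ∥ inner = 46 5c 5c 5c 5c 5c 5c ∥ 1f.
Outer hash (tag): sum = 70+92+92+92+92+92+92+31 = 653; mod 256 = 141 → 8d.

8d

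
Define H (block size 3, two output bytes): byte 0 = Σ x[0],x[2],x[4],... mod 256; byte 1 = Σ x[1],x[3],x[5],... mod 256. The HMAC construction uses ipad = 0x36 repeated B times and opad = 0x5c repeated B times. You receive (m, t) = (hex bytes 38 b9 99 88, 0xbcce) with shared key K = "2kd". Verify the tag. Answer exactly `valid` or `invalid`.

Key "2kd" = 32 6b 64 is exactly B = 3 bytes: K' = 32 6b 64.
K' ⊕ ipad = 04 5d 52; K' ⊕ opad = 6e 37 38.
Inner hash: even-index sum = 407 mod 256 = 151; odd-index sum = 302 mod 256 = 46 → 97 2e.
Outer hash (recomputed tag): even-index sum = 212 mod 256 = 212; odd-index sum = 206 mod 256 = 206 → d4 ce.
Recomputed tag = d4ce; claimed = bcce → mismatch.

invalid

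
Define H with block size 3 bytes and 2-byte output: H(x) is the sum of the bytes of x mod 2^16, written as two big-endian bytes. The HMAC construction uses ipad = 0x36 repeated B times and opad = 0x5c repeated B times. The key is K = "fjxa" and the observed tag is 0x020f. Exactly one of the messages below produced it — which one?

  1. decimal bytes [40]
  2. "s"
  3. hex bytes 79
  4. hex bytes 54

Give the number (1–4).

4

Key "fjxa" = 66 6a 78 61 is 4 bytes > B = 3, so hash it first: H(key) = 01 a9, then zero-pad to 3 bytes: K' = 01 a9 00.
K' ⊕ ipad = 37 9f 36; K' ⊕ opad = 5d f5 5c.
m1: inner = H(37 9f 36 28) = 01 34; tag = H(5d f5 5c 01 34) = 01e3
m2: inner = H(37 9f 36 73) = 01 7f; tag = H(5d f5 5c 01 7f) = 022e
m3: inner = H(37 9f 36 79) = 01 85; tag = H(5d f5 5c 01 85) = 0234
m4: inner = H(37 9f 36 54) = 01 60; tag = H(5d f5 5c 01 60) = 020f ← matches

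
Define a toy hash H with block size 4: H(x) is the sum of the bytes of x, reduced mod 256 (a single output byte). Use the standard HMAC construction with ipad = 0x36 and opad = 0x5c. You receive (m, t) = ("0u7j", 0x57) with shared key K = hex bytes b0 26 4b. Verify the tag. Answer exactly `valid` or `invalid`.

invalid

Key hex bytes b0 26 4b is 3 bytes ≤ B = 4; zero-pad to 4 bytes: K' = b0 26 4b 00.
K' ⊕ ipad = 86 10 7d 36; K' ⊕ opad = ec 7a 17 5c.
Inner hash: sum = 134+16+125+54+48+117+55+106 = 655; mod 256 = 143 → 8f.
Outer hash (recomputed tag): sum = 236+122+23+92+143 = 616; mod 256 = 104 → 68.
Recomputed tag = 68; claimed = 57 → mismatch.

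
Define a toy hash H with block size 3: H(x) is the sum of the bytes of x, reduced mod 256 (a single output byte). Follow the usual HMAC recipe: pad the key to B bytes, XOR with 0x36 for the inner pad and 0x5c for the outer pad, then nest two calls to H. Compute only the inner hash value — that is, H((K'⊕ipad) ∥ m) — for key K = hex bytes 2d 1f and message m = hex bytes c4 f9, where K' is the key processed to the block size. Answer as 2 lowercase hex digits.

Key hex bytes 2d 1f is 2 bytes ≤ B = 3; zero-pad to 3 bytes: K' = 2d 1f 00.
K' ⊕ ipad = 1b 29 36.
Inner input = 1b 29 36 ∥ c4 f9.
Inner hash: sum = 27+41+54+196+249 = 567; mod 256 = 55 → 37.

37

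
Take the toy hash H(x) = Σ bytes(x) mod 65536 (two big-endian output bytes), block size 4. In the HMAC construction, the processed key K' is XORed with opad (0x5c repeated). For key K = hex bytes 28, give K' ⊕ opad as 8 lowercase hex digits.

745c5c5c

Key hex bytes 28 is 1 byte ≤ B = 4; zero-pad to 4 bytes: K' = 28 00 00 00.
XOR each byte with 0x5c: 28⊕5c=74, 00⊕5c=5c, 00⊕5c=5c, 00⊕5c=5c.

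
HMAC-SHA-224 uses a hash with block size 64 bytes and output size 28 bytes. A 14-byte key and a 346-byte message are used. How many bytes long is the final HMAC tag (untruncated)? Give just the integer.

The tag is one SHA-224 digest: 28 bytes.

28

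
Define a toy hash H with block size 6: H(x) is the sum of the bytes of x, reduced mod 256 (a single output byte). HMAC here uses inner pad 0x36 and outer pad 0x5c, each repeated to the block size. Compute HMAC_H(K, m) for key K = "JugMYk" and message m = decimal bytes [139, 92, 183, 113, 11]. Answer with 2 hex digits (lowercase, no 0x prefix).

38

Key "JugMYk" = 4a 75 67 4d 59 6b is exactly B = 6 bytes: K' = 4a 75 67 4d 59 6b.
K' ⊕ ipad = 7c 43 51 7b 6f 5d.  K' ⊕ opad = 16 29 3b 11 05 37.
Inner input = (K'⊕ipad) ∥ m = 7c 43 51 7b 6f 5d ∥ 8b 5c b7 71 0b.
Inner hash: sum = 124+67+81+123+111+93+139+92+183+113+11 = 1137; mod 256 = 113 → 71.
Outer input = (K'⊕opad) ∥ inner = 16 29 3b 11 05 37 ∥ 71.
Outer hash (tag): sum = 22+41+59+17+5+55+113 = 312; mod 256 = 56 → 38.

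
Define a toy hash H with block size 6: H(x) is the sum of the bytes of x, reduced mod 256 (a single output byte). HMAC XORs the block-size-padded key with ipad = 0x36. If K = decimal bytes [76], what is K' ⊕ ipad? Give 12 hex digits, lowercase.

7a3636363636

Key decimal bytes [76] = 4c is 1 byte ≤ B = 6; zero-pad to 6 bytes: K' = 4c 00 00 00 00 00.
XOR each byte with 0x36: 4c⊕36=7a, 00⊕36=36, 00⊕36=36, 00⊕36=36, 00⊕36=36, 00⊕36=36.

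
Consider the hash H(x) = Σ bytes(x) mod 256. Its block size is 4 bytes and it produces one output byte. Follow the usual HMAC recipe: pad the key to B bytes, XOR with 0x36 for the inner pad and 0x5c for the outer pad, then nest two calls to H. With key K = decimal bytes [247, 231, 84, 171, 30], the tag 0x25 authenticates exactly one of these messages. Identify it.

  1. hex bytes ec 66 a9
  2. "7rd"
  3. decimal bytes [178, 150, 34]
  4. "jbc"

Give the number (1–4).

Key decimal bytes [247, 231, 84, 171, 30] = f7 e7 54 ab 1e is 5 bytes > B = 4, so hash it first: H(key) = fb, then zero-pad to 4 bytes: K' = fb 00 00 00.
K' ⊕ ipad = cd 36 36 36; K' ⊕ opad = a7 5c 5c 5c.
m1: inner = H(cd 36 36 36 ec 66 a9) = 6a; tag = H(a7 5c 5c 5c 6a) = 25 ← matches
m2: inner = H(cd 36 36 36 37 72 64) = 7c; tag = H(a7 5c 5c 5c 7c) = 37
m3: inner = H(cd 36 36 36 b2 96 22) = d9; tag = H(a7 5c 5c 5c d9) = 94
m4: inner = H(cd 36 36 36 6a 62 63) = 9e; tag = H(a7 5c 5c 5c 9e) = 59

1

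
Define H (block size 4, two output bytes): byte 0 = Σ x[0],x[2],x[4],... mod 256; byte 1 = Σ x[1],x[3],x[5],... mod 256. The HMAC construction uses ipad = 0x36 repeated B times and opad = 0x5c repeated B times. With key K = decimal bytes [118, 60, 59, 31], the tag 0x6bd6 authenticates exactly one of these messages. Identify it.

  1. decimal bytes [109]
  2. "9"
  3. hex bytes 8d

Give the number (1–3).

3

Key decimal bytes [118, 60, 59, 31] = 76 3c 3b 1f is exactly B = 4 bytes: K' = 76 3c 3b 1f.
K' ⊕ ipad = 40 0a 0d 29; K' ⊕ opad = 2a 60 67 43.
m1: inner = H(40 0a 0d 29 6d) = ba 33; tag = H(2a 60 67 43 ba 33) = 4bd6
m2: inner = H(40 0a 0d 29 39) = 86 33; tag = H(2a 60 67 43 86 33) = 17d6
m3: inner = H(40 0a 0d 29 8d) = da 33; tag = H(2a 60 67 43 da 33) = 6bd6 ← matches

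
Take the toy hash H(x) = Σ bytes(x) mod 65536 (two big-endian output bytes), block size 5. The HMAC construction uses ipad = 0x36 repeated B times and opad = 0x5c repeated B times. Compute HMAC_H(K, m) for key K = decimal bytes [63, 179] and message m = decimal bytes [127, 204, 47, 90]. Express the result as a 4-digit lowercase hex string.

Key decimal bytes [63, 179] = 3f b3 is 2 bytes ≤ B = 5; zero-pad to 5 bytes: K' = 3f b3 00 00 00.
K' ⊕ ipad = 09 85 36 36 36.  K' ⊕ opad = 63 ef 5c 5c 5c.
Inner input = (K'⊕ipad) ∥ m = 09 85 36 36 36 ∥ 7f cc 2f 5a.
Inner hash: sum = 9+133+54+54+54+127+204+47+90 = 772 → 03 04.
Outer input = (K'⊕opad) ∥ inner = 63 ef 5c 5c 5c ∥ 03 04.
Outer hash (tag): sum = 99+239+92+92+92+3+4 = 621 → 02 6d.

026d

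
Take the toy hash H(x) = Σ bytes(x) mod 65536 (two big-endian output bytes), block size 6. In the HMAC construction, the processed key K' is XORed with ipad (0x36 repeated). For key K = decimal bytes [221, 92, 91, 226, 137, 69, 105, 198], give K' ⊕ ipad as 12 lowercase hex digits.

324536363636

Key decimal bytes [221, 92, 91, 226, 137, 69, 105, 198] = dd 5c 5b e2 89 45 69 c6 is 8 bytes > B = 6, so hash it first: H(key) = 04 73, then zero-pad to 6 bytes: K' = 04 73 00 00 00 00.
XOR each byte with 0x36: 04⊕36=32, 73⊕36=45, 00⊕36=36, 00⊕36=36, 00⊕36=36, 00⊕36=36.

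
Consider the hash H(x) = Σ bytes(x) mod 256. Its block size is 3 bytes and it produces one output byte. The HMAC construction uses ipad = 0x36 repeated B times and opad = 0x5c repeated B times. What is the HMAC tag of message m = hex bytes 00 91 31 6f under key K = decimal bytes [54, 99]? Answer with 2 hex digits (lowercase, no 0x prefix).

c1

Key decimal bytes [54, 99] = 36 63 is 2 bytes ≤ B = 3; zero-pad to 3 bytes: K' = 36 63 00.
K' ⊕ ipad = 00 55 36.  K' ⊕ opad = 6a 3f 5c.
Inner input = (K'⊕ipad) ∥ m = 00 55 36 ∥ 00 91 31 6f.
Inner hash: sum = 0+85+54+0+145+49+111 = 444; mod 256 = 188 → bc.
Outer input = (K'⊕opad) ∥ inner = 6a 3f 5c ∥ bc.
Outer hash (tag): sum = 106+63+92+188 = 449; mod 256 = 193 → c1.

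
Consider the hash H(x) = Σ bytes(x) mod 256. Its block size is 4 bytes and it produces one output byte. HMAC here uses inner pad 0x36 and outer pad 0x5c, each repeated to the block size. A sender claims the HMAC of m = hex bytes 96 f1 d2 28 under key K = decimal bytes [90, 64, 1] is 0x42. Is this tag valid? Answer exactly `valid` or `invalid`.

invalid

Key decimal bytes [90, 64, 1] = 5a 40 01 is 3 bytes ≤ B = 4; zero-pad to 4 bytes: K' = 5a 40 01 00.
K' ⊕ ipad = 6c 76 37 36; K' ⊕ opad = 06 1c 5d 5c.
Inner hash: sum = 108+118+55+54+150+241+210+40 = 976; mod 256 = 208 → d0.
Outer hash (recomputed tag): sum = 6+28+93+92+208 = 427; mod 256 = 171 → ab.
Recomputed tag = ab; claimed = 42 → mismatch.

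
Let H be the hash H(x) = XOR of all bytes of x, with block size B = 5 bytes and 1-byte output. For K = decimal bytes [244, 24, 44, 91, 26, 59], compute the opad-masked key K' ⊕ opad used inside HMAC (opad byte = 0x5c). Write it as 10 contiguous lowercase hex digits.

Key decimal bytes [244, 24, 44, 91, 26, 59] = f4 18 2c 5b 1a 3b is 6 bytes > B = 5, so hash it first: H(key) = ba, then zero-pad to 5 bytes: K' = ba 00 00 00 00.
XOR each byte with 0x5c: ba⊕5c=e6, 00⊕5c=5c, 00⊕5c=5c, 00⊕5c=5c, 00⊕5c=5c.

e65c5c5c5c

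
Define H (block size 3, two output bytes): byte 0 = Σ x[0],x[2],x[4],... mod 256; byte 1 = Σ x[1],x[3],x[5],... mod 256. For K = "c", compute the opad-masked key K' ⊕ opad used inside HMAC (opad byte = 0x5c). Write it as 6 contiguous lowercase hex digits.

Key "c" = 63 is 1 byte ≤ B = 3; zero-pad to 3 bytes: K' = 63 00 00.
XOR each byte with 0x5c: 63⊕5c=3f, 00⊕5c=5c, 00⊕5c=5c.

3f5c5c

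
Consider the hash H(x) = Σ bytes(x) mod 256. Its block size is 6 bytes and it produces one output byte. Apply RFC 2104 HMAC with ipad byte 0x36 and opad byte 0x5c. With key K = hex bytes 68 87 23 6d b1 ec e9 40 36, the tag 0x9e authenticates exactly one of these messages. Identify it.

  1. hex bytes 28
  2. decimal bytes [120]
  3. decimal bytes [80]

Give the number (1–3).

Key hex bytes 68 87 23 6d b1 ec e9 40 36 is 9 bytes > B = 6, so hash it first: H(key) = 7b, then zero-pad to 6 bytes: K' = 7b 00 00 00 00 00.
K' ⊕ ipad = 4d 36 36 36 36 36; K' ⊕ opad = 27 5c 5c 5c 5c 5c.
m1: inner = H(4d 36 36 36 36 36 28) = 83; tag = H(27 5c 5c 5c 5c 5c 83) = 76
m2: inner = H(4d 36 36 36 36 36 78) = d3; tag = H(27 5c 5c 5c 5c 5c d3) = c6
m3: inner = H(4d 36 36 36 36 36 50) = ab; tag = H(27 5c 5c 5c 5c 5c ab) = 9e ← matches

3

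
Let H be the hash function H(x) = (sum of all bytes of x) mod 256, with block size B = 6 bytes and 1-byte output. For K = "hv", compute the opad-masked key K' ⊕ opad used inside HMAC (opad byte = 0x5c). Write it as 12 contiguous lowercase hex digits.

342a5c5c5c5c

Key "hv" = 68 76 is 2 bytes ≤ B = 6; zero-pad to 6 bytes: K' = 68 76 00 00 00 00.
XOR each byte with 0x5c: 68⊕5c=34, 76⊕5c=2a, 00⊕5c=5c, 00⊕5c=5c, 00⊕5c=5c, 00⊕5c=5c.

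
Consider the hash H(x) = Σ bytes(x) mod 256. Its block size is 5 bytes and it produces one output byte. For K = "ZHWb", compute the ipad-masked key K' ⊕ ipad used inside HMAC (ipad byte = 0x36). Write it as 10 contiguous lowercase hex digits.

Key "ZHWb" = 5a 48 57 62 is 4 bytes ≤ B = 5; zero-pad to 5 bytes: K' = 5a 48 57 62 00.
XOR each byte with 0x36: 5a⊕36=6c, 48⊕36=7e, 57⊕36=61, 62⊕36=54, 00⊕36=36.

6c7e615436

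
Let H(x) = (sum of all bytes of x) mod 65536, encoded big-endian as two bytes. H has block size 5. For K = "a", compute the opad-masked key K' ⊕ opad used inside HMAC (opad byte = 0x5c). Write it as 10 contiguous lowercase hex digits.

3d5c5c5c5c

Key "a" = 61 is 1 byte ≤ B = 5; zero-pad to 5 bytes: K' = 61 00 00 00 00.
XOR each byte with 0x5c: 61⊕5c=3d, 00⊕5c=5c, 00⊕5c=5c, 00⊕5c=5c, 00⊕5c=5c.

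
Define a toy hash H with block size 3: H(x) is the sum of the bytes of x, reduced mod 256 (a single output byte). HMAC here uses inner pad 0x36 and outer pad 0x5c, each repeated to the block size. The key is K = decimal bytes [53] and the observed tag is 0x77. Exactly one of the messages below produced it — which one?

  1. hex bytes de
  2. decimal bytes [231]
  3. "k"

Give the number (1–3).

2

Key decimal bytes [53] = 35 is 1 byte ≤ B = 3; zero-pad to 3 bytes: K' = 35 00 00.
K' ⊕ ipad = 03 36 36; K' ⊕ opad = 69 5c 5c.
m1: inner = H(03 36 36 de) = 4d; tag = H(69 5c 5c 4d) = 6e
m2: inner = H(03 36 36 e7) = 56; tag = H(69 5c 5c 56) = 77 ← matches
m3: inner = H(03 36 36 6b) = da; tag = H(69 5c 5c da) = fb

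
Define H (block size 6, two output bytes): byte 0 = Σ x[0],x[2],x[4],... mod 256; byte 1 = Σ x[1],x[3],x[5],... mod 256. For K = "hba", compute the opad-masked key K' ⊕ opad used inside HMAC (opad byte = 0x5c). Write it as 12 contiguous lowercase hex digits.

343e3d5c5c5c

Key "hba" = 68 62 61 is 3 bytes ≤ B = 6; zero-pad to 6 bytes: K' = 68 62 61 00 00 00.
XOR each byte with 0x5c: 68⊕5c=34, 62⊕5c=3e, 61⊕5c=3d, 00⊕5c=5c, 00⊕5c=5c, 00⊕5c=5c.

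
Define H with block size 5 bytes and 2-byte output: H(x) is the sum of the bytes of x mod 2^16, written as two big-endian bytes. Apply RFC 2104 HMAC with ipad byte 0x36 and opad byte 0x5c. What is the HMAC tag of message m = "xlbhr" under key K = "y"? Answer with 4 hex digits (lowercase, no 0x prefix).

Key "y" = 79 is 1 byte ≤ B = 5; zero-pad to 5 bytes: K' = 79 00 00 00 00.
K' ⊕ ipad = 4f 36 36 36 36.  K' ⊕ opad = 25 5c 5c 5c 5c.
Inner input = (K'⊕ipad) ∥ m = 4f 36 36 36 36 ∥ 78 6c 62 68 72.
Inner hash: sum = 79+54+54+54+54+120+108+98+104+114 = 839 → 03 47.
Outer input = (K'⊕opad) ∥ inner = 25 5c 5c 5c 5c ∥ 03 47.
Outer hash (tag): sum = 37+92+92+92+92+3+71 = 479 → 01 df.

01df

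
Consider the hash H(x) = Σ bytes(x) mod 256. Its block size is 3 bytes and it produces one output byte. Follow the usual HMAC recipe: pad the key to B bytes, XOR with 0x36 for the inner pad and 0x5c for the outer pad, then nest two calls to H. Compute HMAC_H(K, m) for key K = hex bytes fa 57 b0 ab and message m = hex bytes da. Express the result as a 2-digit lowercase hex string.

Key hex bytes fa 57 b0 ab is 4 bytes > B = 3, so hash it first: H(key) = ac, then zero-pad to 3 bytes: K' = ac 00 00.
K' ⊕ ipad = 9a 36 36.  K' ⊕ opad = f0 5c 5c.
Inner input = (K'⊕ipad) ∥ m = 9a 36 36 ∥ da.
Inner hash: sum = 154+54+54+218 = 480; mod 256 = 224 → e0.
Outer input = (K'⊕opad) ∥ inner = f0 5c 5c ∥ e0.
Outer hash (tag): sum = 240+92+92+224 = 648; mod 256 = 136 → 88.

88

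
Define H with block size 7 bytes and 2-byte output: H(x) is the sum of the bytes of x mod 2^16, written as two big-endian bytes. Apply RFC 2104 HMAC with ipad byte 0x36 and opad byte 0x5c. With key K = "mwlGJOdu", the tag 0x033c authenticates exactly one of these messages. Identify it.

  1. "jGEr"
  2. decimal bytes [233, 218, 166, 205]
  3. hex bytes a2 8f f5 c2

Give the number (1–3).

Key "mwlGJOdu" = 6d 77 6c 47 4a 4f 64 75 is 8 bytes > B = 7, so hash it first: H(key) = 03 09, then zero-pad to 7 bytes: K' = 03 09 00 00 00 00 00.
K' ⊕ ipad = 35 3f 36 36 36 36 36; K' ⊕ opad = 5f 55 5c 5c 5c 5c 5c.
m1: inner = H(35 3f 36 36 36 36 36 6a 47 45 72) = 02 ea; tag = H(5f 55 5c 5c 5c 5c 5c 02 ea) = 036c
m2: inner = H(35 3f 36 36 36 36 36 e9 da a6 cd) = 04 b8; tag = H(5f 55 5c 5c 5c 5c 5c 04 b8) = 033c ← matches
m3: inner = H(35 3f 36 36 36 36 36 a2 8f f5 c2) = 04 6a; tag = H(5f 55 5c 5c 5c 5c 5c 04 6a) = 02ee

2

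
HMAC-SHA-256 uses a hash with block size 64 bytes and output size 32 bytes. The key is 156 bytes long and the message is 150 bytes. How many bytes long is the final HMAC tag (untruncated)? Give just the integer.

32

The tag is one SHA-256 digest: 32 bytes.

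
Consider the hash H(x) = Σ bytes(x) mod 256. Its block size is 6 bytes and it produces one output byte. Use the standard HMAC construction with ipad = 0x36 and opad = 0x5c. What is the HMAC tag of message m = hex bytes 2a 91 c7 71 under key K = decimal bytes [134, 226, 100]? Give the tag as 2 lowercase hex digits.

Key decimal bytes [134, 226, 100] = 86 e2 64 is 3 bytes ≤ B = 6; zero-pad to 6 bytes: K' = 86 e2 64 00 00 00.
K' ⊕ ipad = b0 d4 52 36 36 36.  K' ⊕ opad = da be 38 5c 5c 5c.
Inner input = (K'⊕ipad) ∥ m = b0 d4 52 36 36 36 ∥ 2a 91 c7 71.
Inner hash: sum = 176+212+82+54+54+54+42+145+199+113 = 1131; mod 256 = 107 → 6b.
Outer input = (K'⊕opad) ∥ inner = da be 38 5c 5c 5c ∥ 6b.
Outer hash (tag): sum = 218+190+56+92+92+92+107 = 847; mod 256 = 79 → 4f.

4f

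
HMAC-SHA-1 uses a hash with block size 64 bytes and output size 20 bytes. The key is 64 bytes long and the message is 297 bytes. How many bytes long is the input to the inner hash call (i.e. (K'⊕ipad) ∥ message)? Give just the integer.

361

Key is 64 ≤ 64 bytes, zero-padded: |K'| = 64.
Inner input = (K'⊕ipad) ∥ m → 64 + 297 = 361 bytes.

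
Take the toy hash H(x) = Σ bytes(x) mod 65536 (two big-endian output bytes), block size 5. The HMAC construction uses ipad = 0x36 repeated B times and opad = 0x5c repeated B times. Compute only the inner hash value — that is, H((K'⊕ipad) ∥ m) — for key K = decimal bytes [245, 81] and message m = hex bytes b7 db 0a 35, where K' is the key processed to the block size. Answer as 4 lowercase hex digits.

039d

Key decimal bytes [245, 81] = f5 51 is 2 bytes ≤ B = 5; zero-pad to 5 bytes: K' = f5 51 00 00 00.
K' ⊕ ipad = c3 67 36 36 36.
Inner input = c3 67 36 36 36 ∥ b7 db 0a 35.
Inner hash: sum = 195+103+54+54+54+183+219+10+53 = 925 → 03 9d.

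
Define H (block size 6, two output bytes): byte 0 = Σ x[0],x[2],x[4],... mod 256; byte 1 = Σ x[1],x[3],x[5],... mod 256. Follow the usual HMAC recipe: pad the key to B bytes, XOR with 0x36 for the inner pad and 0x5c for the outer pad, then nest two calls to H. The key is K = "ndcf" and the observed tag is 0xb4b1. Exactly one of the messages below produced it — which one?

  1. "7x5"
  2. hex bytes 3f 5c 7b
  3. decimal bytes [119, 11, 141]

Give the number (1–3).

3

Key "ndcf" = 6e 64 63 66 is 4 bytes ≤ B = 6; zero-pad to 6 bytes: K' = 6e 64 63 66 00 00.
K' ⊕ ipad = 58 52 55 50 36 36; K' ⊕ opad = 32 38 3f 3a 5c 5c.
m1: inner = H(58 52 55 50 36 36 37 78 35) = 4f 50; tag = H(32 38 3f 3a 5c 5c 4f 50) = 1c1e
m2: inner = H(58 52 55 50 36 36 3f 5c 7b) = 9d 34; tag = H(32 38 3f 3a 5c 5c 9d 34) = 6a02
m3: inner = H(58 52 55 50 36 36 77 0b 8d) = e7 e3; tag = H(32 38 3f 3a 5c 5c e7 e3) = b4b1 ← matches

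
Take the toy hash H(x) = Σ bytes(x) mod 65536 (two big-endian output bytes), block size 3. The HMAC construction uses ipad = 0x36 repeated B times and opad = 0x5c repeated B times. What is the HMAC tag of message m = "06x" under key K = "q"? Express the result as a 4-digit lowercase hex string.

0177

Key "q" = 71 is 1 byte ≤ B = 3; zero-pad to 3 bytes: K' = 71 00 00.
K' ⊕ ipad = 47 36 36.  K' ⊕ opad = 2d 5c 5c.
Inner input = (K'⊕ipad) ∥ m = 47 36 36 ∥ 30 36 78.
Inner hash: sum = 71+54+54+48+54+120 = 401 → 01 91.
Outer input = (K'⊕opad) ∥ inner = 2d 5c 5c ∥ 01 91.
Outer hash (tag): sum = 45+92+92+1+145 = 375 → 01 77.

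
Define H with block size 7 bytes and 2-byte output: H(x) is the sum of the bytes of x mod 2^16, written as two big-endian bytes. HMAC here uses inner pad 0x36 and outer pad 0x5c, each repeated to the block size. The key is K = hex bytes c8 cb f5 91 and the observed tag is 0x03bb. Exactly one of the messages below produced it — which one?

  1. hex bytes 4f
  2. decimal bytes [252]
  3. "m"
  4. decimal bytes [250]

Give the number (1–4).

Key hex bytes c8 cb f5 91 is 4 bytes ≤ B = 7; zero-pad to 7 bytes: K' = c8 cb f5 91 00 00 00.
K' ⊕ ipad = fe fd c3 a7 36 36 36; K' ⊕ opad = 94 97 a9 cd 5c 5c 5c.
m1: inner = H(fe fd c3 a7 36 36 36 4f) = 04 56; tag = H(94 97 a9 cd 5c 5c 5c 04 56) = 040f
m2: inner = H(fe fd c3 a7 36 36 36 fc) = 05 03; tag = H(94 97 a9 cd 5c 5c 5c 05 03) = 03bd
m3: inner = H(fe fd c3 a7 36 36 36 6d) = 04 74; tag = H(94 97 a9 cd 5c 5c 5c 04 74) = 042d
m4: inner = H(fe fd c3 a7 36 36 36 fa) = 05 01; tag = H(94 97 a9 cd 5c 5c 5c 05 01) = 03bb ← matches

4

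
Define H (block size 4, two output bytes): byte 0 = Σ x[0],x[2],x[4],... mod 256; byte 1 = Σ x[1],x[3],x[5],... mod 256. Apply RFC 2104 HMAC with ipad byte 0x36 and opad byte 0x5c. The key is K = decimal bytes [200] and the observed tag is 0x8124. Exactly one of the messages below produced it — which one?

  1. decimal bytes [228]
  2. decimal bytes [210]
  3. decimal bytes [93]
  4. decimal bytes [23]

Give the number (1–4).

3

Key decimal bytes [200] = c8 is 1 byte ≤ B = 4; zero-pad to 4 bytes: K' = c8 00 00 00.
K' ⊕ ipad = fe 36 36 36; K' ⊕ opad = 94 5c 5c 5c.
m1: inner = H(fe 36 36 36 e4) = 18 6c; tag = H(94 5c 5c 5c 18 6c) = 0824
m2: inner = H(fe 36 36 36 d2) = 06 6c; tag = H(94 5c 5c 5c 06 6c) = f624
m3: inner = H(fe 36 36 36 5d) = 91 6c; tag = H(94 5c 5c 5c 91 6c) = 8124 ← matches
m4: inner = H(fe 36 36 36 17) = 4b 6c; tag = H(94 5c 5c 5c 4b 6c) = 3b24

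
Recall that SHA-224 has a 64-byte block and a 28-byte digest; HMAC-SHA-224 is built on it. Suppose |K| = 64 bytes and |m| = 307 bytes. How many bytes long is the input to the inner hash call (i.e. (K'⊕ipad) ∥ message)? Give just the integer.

371

Key is 64 ≤ 64 bytes, zero-padded: |K'| = 64.
Inner input = (K'⊕ipad) ∥ m → 64 + 307 = 371 bytes.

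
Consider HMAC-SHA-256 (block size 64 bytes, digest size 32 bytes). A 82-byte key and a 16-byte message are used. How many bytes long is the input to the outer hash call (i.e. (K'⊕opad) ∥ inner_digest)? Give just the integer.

Key is 82 > 64 bytes, so it is hashed to 32 bytes then zero-padded to 64: |K'| = 64.
Outer input = (K'⊕opad) ∥ H(inner) → 64 + 32 = 96 bytes.

96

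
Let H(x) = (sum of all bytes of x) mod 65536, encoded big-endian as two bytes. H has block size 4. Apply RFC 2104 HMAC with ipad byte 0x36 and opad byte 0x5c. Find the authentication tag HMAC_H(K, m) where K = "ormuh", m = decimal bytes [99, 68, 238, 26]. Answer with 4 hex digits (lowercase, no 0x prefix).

Key "ormuh" = 6f 72 6d 75 68 is 5 bytes > B = 4, so hash it first: H(key) = 02 2b, then zero-pad to 4 bytes: K' = 02 2b 00 00.
K' ⊕ ipad = 34 1d 36 36.  K' ⊕ opad = 5e 77 5c 5c.
Inner input = (K'⊕ipad) ∥ m = 34 1d 36 36 ∥ 63 44 ee 1a.
Inner hash: sum = 52+29+54+54+99+68+238+26 = 620 → 02 6c.
Outer input = (K'⊕opad) ∥ inner = 5e 77 5c 5c ∥ 02 6c.
Outer hash (tag): sum = 94+119+92+92+2+108 = 507 → 01 fb.

01fb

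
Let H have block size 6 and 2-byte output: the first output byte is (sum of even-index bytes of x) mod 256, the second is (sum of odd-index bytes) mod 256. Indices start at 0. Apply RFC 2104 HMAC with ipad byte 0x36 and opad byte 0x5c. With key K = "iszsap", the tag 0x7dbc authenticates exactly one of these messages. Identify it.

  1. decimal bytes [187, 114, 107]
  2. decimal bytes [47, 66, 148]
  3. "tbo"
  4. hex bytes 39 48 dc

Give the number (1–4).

Key "iszsap" = 69 73 7a 73 61 70 is exactly B = 6 bytes: K' = 69 73 7a 73 61 70.
K' ⊕ ipad = 5f 45 4c 45 57 46; K' ⊕ opad = 35 2f 26 2f 3d 2c.
m1: inner = H(5f 45 4c 45 57 46 bb 72 6b) = 28 42; tag = H(35 2f 26 2f 3d 2c 28 42) = c0cc
m2: inner = H(5f 45 4c 45 57 46 2f 42 94) = c5 12; tag = H(35 2f 26 2f 3d 2c c5 12) = 5d9c
m3: inner = H(5f 45 4c 45 57 46 74 62 6f) = e5 32; tag = H(35 2f 26 2f 3d 2c e5 32) = 7dbc ← matches
m4: inner = H(5f 45 4c 45 57 46 39 48 dc) = 17 18; tag = H(35 2f 26 2f 3d 2c 17 18) = afa2

3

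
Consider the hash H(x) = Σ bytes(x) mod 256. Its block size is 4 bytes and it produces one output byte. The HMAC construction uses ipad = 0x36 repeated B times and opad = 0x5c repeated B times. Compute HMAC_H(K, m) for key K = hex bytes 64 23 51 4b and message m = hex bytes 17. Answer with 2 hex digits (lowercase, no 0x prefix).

3d

Key hex bytes 64 23 51 4b is exactly B = 4 bytes: K' = 64 23 51 4b.
K' ⊕ ipad = 52 15 67 7d.  K' ⊕ opad = 38 7f 0d 17.
Inner input = (K'⊕ipad) ∥ m = 52 15 67 7d ∥ 17.
Inner hash: sum = 82+21+103+125+23 = 354; mod 256 = 98 → 62.
Outer input = (K'⊕opad) ∥ inner = 38 7f 0d 17 ∥ 62.
Outer hash (tag): sum = 56+127+13+23+98 = 317; mod 256 = 61 → 3d.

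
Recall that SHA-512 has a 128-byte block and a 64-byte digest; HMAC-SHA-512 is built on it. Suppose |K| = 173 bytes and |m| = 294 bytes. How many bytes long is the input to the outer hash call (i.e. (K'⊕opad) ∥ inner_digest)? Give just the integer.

192

Key is 173 > 128 bytes, so it is hashed to 64 bytes then zero-padded to 128: |K'| = 128.
Outer input = (K'⊕opad) ∥ H(inner) → 128 + 64 = 192 bytes.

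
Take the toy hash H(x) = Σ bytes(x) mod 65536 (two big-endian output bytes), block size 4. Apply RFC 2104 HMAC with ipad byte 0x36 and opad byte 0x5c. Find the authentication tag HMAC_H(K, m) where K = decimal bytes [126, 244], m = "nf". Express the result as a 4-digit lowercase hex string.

Key decimal bytes [126, 244] = 7e f4 is 2 bytes ≤ B = 4; zero-pad to 4 bytes: K' = 7e f4 00 00.
K' ⊕ ipad = 48 c2 36 36.  K' ⊕ opad = 22 a8 5c 5c.
Inner input = (K'⊕ipad) ∥ m = 48 c2 36 36 ∥ 6e 66.
Inner hash: sum = 72+194+54+54+110+102 = 586 → 02 4a.
Outer input = (K'⊕opad) ∥ inner = 22 a8 5c 5c ∥ 02 4a.
Outer hash (tag): sum = 34+168+92+92+2+74 = 462 → 01 ce.

01ce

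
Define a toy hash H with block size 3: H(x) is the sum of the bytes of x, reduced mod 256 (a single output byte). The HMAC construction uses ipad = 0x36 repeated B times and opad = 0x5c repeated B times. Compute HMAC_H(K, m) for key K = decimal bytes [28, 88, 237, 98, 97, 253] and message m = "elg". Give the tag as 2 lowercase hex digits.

f0

Key decimal bytes [28, 88, 237, 98, 97, 253] = 1c 58 ed 62 61 fd is 6 bytes > B = 3, so hash it first: H(key) = 21, then zero-pad to 3 bytes: K' = 21 00 00.
K' ⊕ ipad = 17 36 36.  K' ⊕ opad = 7d 5c 5c.
Inner input = (K'⊕ipad) ∥ m = 17 36 36 ∥ 65 6c 67.
Inner hash: sum = 23+54+54+101+108+103 = 443; mod 256 = 187 → bb.
Outer input = (K'⊕opad) ∥ inner = 7d 5c 5c ∥ bb.
Outer hash (tag): sum = 125+92+92+187 = 496; mod 256 = 240 → f0.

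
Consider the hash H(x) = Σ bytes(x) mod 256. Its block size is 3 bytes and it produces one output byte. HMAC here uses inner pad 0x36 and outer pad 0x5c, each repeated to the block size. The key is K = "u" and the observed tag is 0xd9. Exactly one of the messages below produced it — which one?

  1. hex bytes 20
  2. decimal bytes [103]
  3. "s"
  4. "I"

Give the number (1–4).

Key "u" = 75 is 1 byte ≤ B = 3; zero-pad to 3 bytes: K' = 75 00 00.
K' ⊕ ipad = 43 36 36; K' ⊕ opad = 29 5c 5c.
m1: inner = H(43 36 36 20) = cf; tag = H(29 5c 5c cf) = b0
m2: inner = H(43 36 36 67) = 16; tag = H(29 5c 5c 16) = f7
m3: inner = H(43 36 36 73) = 22; tag = H(29 5c 5c 22) = 03
m4: inner = H(43 36 36 49) = f8; tag = H(29 5c 5c f8) = d9 ← matches

4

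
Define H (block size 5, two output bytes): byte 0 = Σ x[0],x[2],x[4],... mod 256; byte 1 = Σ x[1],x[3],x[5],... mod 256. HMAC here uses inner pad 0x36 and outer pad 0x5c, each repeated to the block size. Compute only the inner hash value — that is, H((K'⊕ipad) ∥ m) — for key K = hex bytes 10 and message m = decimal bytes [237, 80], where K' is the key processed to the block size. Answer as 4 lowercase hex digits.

Key hex bytes 10 is 1 byte ≤ B = 5; zero-pad to 5 bytes: K' = 10 00 00 00 00.
K' ⊕ ipad = 26 36 36 36 36.
Inner input = 26 36 36 36 36 ∥ ed 50.
Inner hash: even-index sum = 226 mod 256 = 226; odd-index sum = 345 mod 256 = 89 → e2 59.

e259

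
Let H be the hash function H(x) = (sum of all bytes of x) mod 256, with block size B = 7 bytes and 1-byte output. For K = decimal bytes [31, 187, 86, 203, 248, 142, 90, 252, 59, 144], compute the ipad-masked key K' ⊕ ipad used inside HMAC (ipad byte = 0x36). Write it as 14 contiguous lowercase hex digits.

Key decimal bytes [31, 187, 86, 203, 248, 142, 90, 252, 59, 144] = 1f bb 56 cb f8 8e 5a fc 3b 90 is 10 bytes > B = 7, so hash it first: H(key) = a2, then zero-pad to 7 bytes: K' = a2 00 00 00 00 00 00.
XOR each byte with 0x36: a2⊕36=94, 00⊕36=36, 00⊕36=36, 00⊕36=36, 00⊕36=36, 00⊕36=36, 00⊕36=36.

94363636363636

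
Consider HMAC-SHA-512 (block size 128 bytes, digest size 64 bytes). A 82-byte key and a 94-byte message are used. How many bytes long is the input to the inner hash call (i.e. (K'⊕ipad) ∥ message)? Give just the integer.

Key is 82 ≤ 128 bytes, zero-padded: |K'| = 128.
Inner input = (K'⊕ipad) ∥ m → 128 + 94 = 222 bytes.

222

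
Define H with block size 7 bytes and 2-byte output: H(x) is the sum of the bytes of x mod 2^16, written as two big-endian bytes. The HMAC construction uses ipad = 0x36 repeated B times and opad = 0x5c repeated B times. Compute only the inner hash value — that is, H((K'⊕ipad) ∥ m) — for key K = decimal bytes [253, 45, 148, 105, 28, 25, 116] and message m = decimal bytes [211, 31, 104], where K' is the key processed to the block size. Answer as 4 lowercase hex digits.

03dc

Key decimal bytes [253, 45, 148, 105, 28, 25, 116] = fd 2d 94 69 1c 19 74 is exactly B = 7 bytes: K' = fd 2d 94 69 1c 19 74.
K' ⊕ ipad = cb 1b a2 5f 2a 2f 42.
Inner input = cb 1b a2 5f 2a 2f 42 ∥ d3 1f 68.
Inner hash: sum = 203+27+162+95+42+47+66+211+31+104 = 988 → 03 dc.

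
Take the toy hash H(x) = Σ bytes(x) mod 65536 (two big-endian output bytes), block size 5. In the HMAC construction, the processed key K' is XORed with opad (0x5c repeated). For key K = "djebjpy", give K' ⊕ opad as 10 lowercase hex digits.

5eb45c5c5c

Key "djebjpy" = 64 6a 65 62 6a 70 79 is 7 bytes > B = 5, so hash it first: H(key) = 02 e8, then zero-pad to 5 bytes: K' = 02 e8 00 00 00.
XOR each byte with 0x5c: 02⊕5c=5e, e8⊕5c=b4, 00⊕5c=5c, 00⊕5c=5c, 00⊕5c=5c.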